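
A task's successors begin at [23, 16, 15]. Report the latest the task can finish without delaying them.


LF = min of all successor start times
Successors start at: [23, 16, 15]
LF = min(23, 16, 15)
= 15


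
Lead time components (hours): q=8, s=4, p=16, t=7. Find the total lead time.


Lead time = queue + setup + processing + transit
= 8 + 4 + 16 + 7
= 35 hours


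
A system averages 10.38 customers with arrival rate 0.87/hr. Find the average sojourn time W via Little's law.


Little's law: L = λW → W = L / λ
= 10.38 / 0.87
= 11.93 hours


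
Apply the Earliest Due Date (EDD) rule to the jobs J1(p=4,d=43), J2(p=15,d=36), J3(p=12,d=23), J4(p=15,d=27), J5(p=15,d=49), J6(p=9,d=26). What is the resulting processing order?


EDD: sort by earliest due date
  J3: d=23, p=12
  J6: d=26, p=9
  J4: d=27, p=15
  J2: d=36, p=15
  J1: d=43, p=4
  J5: d=49, p=15
Order: J3 → J6 → J4 → J2 → J1 → J5


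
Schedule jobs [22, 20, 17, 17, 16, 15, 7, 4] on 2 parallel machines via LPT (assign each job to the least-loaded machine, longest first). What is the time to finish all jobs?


Jobs (LPT sorted): [22, 20, 17, 17, 16, 15, 7, 4]
Machines: 2
  J=22 → Machine 1 (load: 0+22=22)
  J=20 → Machine 2 (load: 0+20=20)
  J=17 → Machine 2 (load: 20+17=37)
  J=17 → Machine 1 (load: 22+17=39)
  J=16 → Machine 2 (load: 37+16=53)
  J=15 → Machine 1 (load: 39+15=54)
  J=7 → Machine 2 (load: 53+7=60)
  J=4 → Machine 1 (load: 54+4=58)
Machine loads: [58, 60]
Makespan = max = 60 time units


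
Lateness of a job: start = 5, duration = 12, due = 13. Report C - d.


Completion = 5 + 12 = 17
Lateness = C - d = 17 - 13
= 4


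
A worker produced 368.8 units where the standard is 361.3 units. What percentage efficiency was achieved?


Efficiency = (actual / standard) × 100
= (368.8 / 361.3) × 100
= 102.1%


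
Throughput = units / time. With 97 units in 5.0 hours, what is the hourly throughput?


Throughput = units / time
= 97 / 5.0
= 19.4 units/hour


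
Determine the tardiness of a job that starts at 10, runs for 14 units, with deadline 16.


Completion = start + processing = 10 + 14 = 24
Tardiness = max(0, C - d) = max(0, 24 - 16)
= max(0, 8)
= 8


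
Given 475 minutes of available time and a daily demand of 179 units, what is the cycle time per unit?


Cycle time = available time / demand
= 475 / 179
= 2.65 min/unit


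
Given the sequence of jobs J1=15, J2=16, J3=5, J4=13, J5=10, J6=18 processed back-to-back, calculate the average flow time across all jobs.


Completion times:
  J1: completes at 15
  J2: completes at 31
  J3: completes at 36
  J4: completes at 49
  J5: completes at 59
  J6: completes at 77
Sum = 267
Average = 267/6
= 44.50


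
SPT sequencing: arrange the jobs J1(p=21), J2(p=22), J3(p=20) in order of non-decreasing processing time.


SPT: sort by shortest processing time
  J3: p=20
  J1: p=21
  J2: p=22
Order: J3 → J1 → J2


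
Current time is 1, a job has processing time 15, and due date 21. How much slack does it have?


Slack = due - current_time - processing
= 21 - 1 - 15
= 5


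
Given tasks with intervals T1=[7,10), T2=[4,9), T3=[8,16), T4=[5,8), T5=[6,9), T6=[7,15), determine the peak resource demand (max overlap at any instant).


Check each time point for overlaps:
  t=7: 5 tasks active (T1, T2, T4, T5, T6)
Max concurrent = 5


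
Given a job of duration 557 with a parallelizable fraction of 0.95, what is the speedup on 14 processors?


Amdahl's law: T_p = T × ((1-p) + p/N)
= 557 × ((1-0.95) + 0.95/14)
= 557 × (0.05 + 0.0679)
= 557 × 0.1179
= 65.65
Speedup = 557/65.65
= 8.48×


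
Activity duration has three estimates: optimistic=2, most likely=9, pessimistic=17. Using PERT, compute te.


te = (o + 4m + p) / 6
= (2 + 4×9 + 17) / 6
= (2 + 36 + 17) / 6
= 55 / 6
= 9.17


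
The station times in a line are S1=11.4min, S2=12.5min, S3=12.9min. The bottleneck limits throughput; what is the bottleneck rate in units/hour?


Bottleneck = longest station time
Station times: [11.4, 12.5, 12.9]
Max = 12.9 min
Rate = 60 / 12.9
= 4.65 units/hour (bottleneck: 12.9min)


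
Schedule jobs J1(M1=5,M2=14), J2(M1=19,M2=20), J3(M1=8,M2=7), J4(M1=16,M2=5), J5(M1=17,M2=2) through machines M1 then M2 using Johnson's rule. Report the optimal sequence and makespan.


Johnson's rule:
Group 1 (M1≤M2, sort by M1): ['J1', 'J2']
Group 2 (M1>M2, sort desc M2): ['J3', 'J4', 'J5']
Sequence: J1 → J2 → J3 → J4 → J5
Makespan calculation:
  J1: M1 done=5, M2 done=19
  J2: M1 done=24, M2 done=44
  J3: M1 done=32, M2 done=51
  J4: M1 done=48, M2 done=56
  J5: M1 done=65, M2 done=67
= Sequence: J1 → J2 → J3 → J4 → J5, Makespan: 67


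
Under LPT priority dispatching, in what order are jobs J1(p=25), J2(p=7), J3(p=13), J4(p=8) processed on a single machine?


LPT: sort by longest processing time first
  J1: p=25
  J3: p=13
  J4: p=8
  J2: p=7
Order: J1 → J3 → J4 → J2


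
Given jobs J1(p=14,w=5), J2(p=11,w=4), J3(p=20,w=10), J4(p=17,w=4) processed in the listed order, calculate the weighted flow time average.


Completion times:
  J1: C=14, w×C=5×14=70
  J2: C=25, w×C=4×25=100
  J3: C=45, w×C=10×45=450
  J4: C=62, w×C=4×62=248
Sum w×C = 868
Sum w = 23
Weighted avg = 868/23
= 37.74


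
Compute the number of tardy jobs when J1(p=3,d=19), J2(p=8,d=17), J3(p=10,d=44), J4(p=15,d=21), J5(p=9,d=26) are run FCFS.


Completion vs due date:
  J1: C=3, d=19 → on time
  J2: C=11, d=17 → on time
  J3: C=21, d=44 → on time
  J4: C=36, d=21 → TARDY
  J5: C=45, d=26 → TARDY
Tardy jobs: J4, J5
Count = 2


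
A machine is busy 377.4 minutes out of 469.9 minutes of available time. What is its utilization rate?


Utilization = busy / total × 100
= 377.4 / 469.9 × 100
= 80.3%


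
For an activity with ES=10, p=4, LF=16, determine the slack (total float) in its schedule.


EF = ES + duration = 10 + 4 = 14
LS = LF - duration = 16 - 4 = 12
Total Float = LF - EF = 16 - 14
(or LS - ES = 12 - 10)
= 2


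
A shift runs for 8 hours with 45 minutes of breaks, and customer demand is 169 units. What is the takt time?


Available = 8×60 - 45 = 435 min
Takt time = 435 / 169
= 2.57 min/unit


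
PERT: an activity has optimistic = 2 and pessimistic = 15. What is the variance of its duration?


σ² = ((p - o) / 6)² = (p - o)² / 36
= (15 - 2)² / 36
= 13² / 36
= 169 / 36
= 4.6944


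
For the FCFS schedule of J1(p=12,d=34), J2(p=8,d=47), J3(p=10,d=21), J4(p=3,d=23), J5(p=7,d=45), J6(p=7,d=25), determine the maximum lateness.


Lateness per job (L = C - d):
  J1: C=12, d=34, L=-22
  J2: C=20, d=47, L=-27
  J3: C=30, d=21, L=9
  J4: C=33, d=23, L=10
  J5: C=40, d=45, L=-5
  J6: C=47, d=25, L=22
Lmax = max(-22, -27, 9, 10, -5, 22)
= 22


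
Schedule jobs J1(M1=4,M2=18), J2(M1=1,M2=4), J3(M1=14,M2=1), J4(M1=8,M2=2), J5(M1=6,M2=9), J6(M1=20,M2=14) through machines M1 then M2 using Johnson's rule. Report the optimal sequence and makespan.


Johnson's rule:
Group 1 (M1≤M2, sort by M1): ['J2', 'J1', 'J5']
Group 2 (M1>M2, sort desc M2): ['J6', 'J4', 'J3']
Sequence: J2 → J1 → J5 → J6 → J4 → J3
Makespan calculation:
  J2: M1 done=1, M2 done=5
  J1: M1 done=5, M2 done=23
  J5: M1 done=11, M2 done=32
  J6: M1 done=31, M2 done=46
  J4: M1 done=39, M2 done=48
  J3: M1 done=53, M2 done=54
= Sequence: J2 → J1 → J5 → J6 → J4 → J3, Makespan: 54


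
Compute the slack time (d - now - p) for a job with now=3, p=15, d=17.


Slack = due - current_time - processing
= 17 - 3 - 15
= -1


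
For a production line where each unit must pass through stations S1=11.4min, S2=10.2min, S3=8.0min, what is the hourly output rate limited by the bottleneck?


Bottleneck = longest station time
Station times: [11.4, 10.2, 8.0]
Max = 11.4 min
Rate = 60 / 11.4
= 5.26 units/hour (bottleneck: 11.4min)


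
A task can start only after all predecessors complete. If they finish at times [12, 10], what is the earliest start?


ES = max of all predecessor completion times
Predecessors: [12, 10]
ES = max(12, 10)
= 12


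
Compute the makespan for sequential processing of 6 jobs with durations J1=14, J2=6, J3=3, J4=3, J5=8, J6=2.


Sequential makespan: sum all processing times
= 14 + 6 + 3 + 3 + 8 + 2
= 36 time units


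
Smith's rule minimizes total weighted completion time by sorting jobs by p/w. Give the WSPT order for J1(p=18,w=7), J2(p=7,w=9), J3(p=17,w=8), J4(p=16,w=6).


WSPT (Smith's rule): sort by p/w ascending
  J2: p/w = 7/9 = 0.778
  J3: p/w = 17/8 = 2.125
  J1: p/w = 18/7 = 2.571
  J4: p/w = 16/6 = 2.667
Order: J2 → J3 → J1 → J4


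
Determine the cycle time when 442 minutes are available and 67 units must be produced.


Cycle time = available time / demand
= 442 / 67
= 6.60 min/unit


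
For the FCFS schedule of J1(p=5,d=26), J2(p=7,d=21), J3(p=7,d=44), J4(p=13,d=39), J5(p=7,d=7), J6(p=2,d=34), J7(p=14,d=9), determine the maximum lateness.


Lateness per job (L = C - d):
  J1: C=5, d=26, L=-21
  J2: C=12, d=21, L=-9
  J3: C=19, d=44, L=-25
  J4: C=32, d=39, L=-7
  J5: C=39, d=7, L=32
  J6: C=41, d=34, L=7
  J7: C=55, d=9, L=46
Lmax = max(-21, -9, -25, -7, 32, 7, 46)
= 46


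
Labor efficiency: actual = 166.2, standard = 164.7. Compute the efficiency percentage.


Efficiency = (actual / standard) × 100
= (166.2 / 164.7) × 100
= 100.9%


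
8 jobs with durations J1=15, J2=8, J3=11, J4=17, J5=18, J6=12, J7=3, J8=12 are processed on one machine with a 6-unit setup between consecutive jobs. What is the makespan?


Makespan = Σ processing + (n-1) × setup
= (15 + 8 + 11 + 17 + 18 + 12 + 3 + 12) + (8-1)×6
= 96 + 42
= 138 time units


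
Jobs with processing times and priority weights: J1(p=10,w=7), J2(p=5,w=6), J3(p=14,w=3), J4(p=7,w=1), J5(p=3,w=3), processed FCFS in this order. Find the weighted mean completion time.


Completion times:
  J1: C=10, w×C=7×10=70
  J2: C=15, w×C=6×15=90
  J3: C=29, w×C=3×29=87
  J4: C=36, w×C=1×36=36
  J5: C=39, w×C=3×39=117
Sum w×C = 400
Sum w = 20
Weighted avg = 400/20
= 20.00


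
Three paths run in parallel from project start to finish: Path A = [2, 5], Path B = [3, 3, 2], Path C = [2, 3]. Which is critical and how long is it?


Path A: 2 + 5 = 7
Path B: 3 + 3 + 2 = 8
Path C: 2 + 3 = 5
Critical path = longest = max(7, 8, 5)
= 8 (Path B)


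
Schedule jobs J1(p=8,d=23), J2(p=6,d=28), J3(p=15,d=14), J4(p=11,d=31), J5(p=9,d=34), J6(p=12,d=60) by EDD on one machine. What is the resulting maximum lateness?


EDD order: J3 → J1 → J2 → J4 → J5 → J6
Completion and lateness:
  J3: C=15, d=14, L=15-14=1
  J1: C=23, d=23, L=23-23=0
  J2: C=29, d=28, L=29-28=1
  J4: C=40, d=31, L=40-31=9
  J5: C=49, d=34, L=49-34=15
  J6: C=61, d=60, L=61-60=1
Lmax = max(1, 0, 1, 9, 15, 1)
= 15


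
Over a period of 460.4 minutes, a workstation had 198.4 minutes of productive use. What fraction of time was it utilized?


Utilization = busy / total × 100
= 198.4 / 460.4 × 100
= 43.1%


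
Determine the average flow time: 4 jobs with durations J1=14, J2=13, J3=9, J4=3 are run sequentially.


Completion times:
  J1: completes at 14
  J2: completes at 27
  J3: completes at 36
  J4: completes at 39
Sum = 116
Average = 116/4
= 29.00


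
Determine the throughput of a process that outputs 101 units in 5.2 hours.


Throughput = units / time
= 101 / 5.2
= 19.4 units/hour


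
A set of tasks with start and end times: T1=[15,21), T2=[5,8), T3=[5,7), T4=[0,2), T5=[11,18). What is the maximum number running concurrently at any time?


Check each time point for overlaps:
  t=5: 2 tasks active (T2, T3)
Max concurrent = 2


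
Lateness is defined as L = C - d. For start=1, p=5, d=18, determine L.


Completion = 1 + 5 = 6
Lateness = C - d = 6 - 18
= -12


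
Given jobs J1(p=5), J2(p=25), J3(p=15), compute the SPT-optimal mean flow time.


SPT order: J1 → J3 → J2
Completion times:
  J1: C=5
  J3: C=20
  J2: C=45
Sum = 70, n = 3
Mean flow = 70/3
= 23.33


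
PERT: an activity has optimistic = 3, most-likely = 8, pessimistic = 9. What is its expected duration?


te = (o + 4m + p) / 6
= (3 + 4×8 + 9) / 6
= (3 + 32 + 9) / 6
= 44 / 6
= 7.33


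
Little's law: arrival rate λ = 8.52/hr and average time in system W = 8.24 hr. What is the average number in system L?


Little's law: L = λ × W
= 8.52 × 8.24
= 70.20


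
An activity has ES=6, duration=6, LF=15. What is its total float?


EF = ES + duration = 6 + 6 = 12
LS = LF - duration = 15 - 6 = 9
Total Float = LF - EF = 15 - 12
(or LS - ES = 9 - 6)
= 3


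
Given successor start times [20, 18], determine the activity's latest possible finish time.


LF = min of all successor start times
Successors start at: [20, 18]
LF = min(20, 18)
= 18


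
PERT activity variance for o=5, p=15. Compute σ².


σ² = ((p - o) / 6)² = (p - o)² / 36
= (15 - 5)² / 36
= 10² / 36
= 100 / 36
= 2.7778


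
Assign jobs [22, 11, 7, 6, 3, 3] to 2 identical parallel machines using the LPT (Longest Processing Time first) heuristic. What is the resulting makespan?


Jobs (LPT sorted): [22, 11, 7, 6, 3, 3]
Machines: 2
  J=22 → Machine 1 (load: 0+22=22)
  J=11 → Machine 2 (load: 0+11=11)
  J=7 → Machine 2 (load: 11+7=18)
  J=6 → Machine 2 (load: 18+6=24)
  J=3 → Machine 1 (load: 22+3=25)
  J=3 → Machine 2 (load: 24+3=27)
Machine loads: [25, 27]
Makespan = max = 27 time units


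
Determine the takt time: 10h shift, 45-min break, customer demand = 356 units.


Available = 10×60 - 45 = 555 min
Takt time = 555 / 356
= 1.56 min/unit


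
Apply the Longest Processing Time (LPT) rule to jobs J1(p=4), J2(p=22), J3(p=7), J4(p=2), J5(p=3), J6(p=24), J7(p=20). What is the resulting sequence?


LPT: sort by longest processing time first
  J6: p=24
  J2: p=22
  J7: p=20
  J3: p=7
  J1: p=4
  J5: p=3
  J4: p=2
Order: J6 → J2 → J7 → J3 → J1 → J5 → J4


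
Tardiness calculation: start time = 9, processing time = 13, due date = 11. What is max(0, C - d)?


Completion = start + processing = 9 + 13 = 22
Tardiness = max(0, C - d) = max(0, 22 - 11)
= max(0, 11)
= 11


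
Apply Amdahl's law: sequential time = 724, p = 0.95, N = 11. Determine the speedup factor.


Amdahl's law: T_p = T × ((1-p) + p/N)
= 724 × ((1-0.95) + 0.95/11)
= 724 × (0.05 + 0.0864)
= 724 × 0.1364
= 98.73
Speedup = 724/98.73
= 7.33×


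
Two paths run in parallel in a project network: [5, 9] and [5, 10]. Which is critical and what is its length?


Path A: 5 + 9 = 14
Path B: 5 + 10 = 15
Critical path = longest = max(14, 15)
= 15 (Path B)


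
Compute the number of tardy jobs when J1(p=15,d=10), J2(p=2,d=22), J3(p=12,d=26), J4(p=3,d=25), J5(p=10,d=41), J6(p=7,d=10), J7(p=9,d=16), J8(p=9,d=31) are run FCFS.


Completion vs due date:
  J1: C=15, d=10 → TARDY
  J2: C=17, d=22 → on time
  J3: C=29, d=26 → TARDY
  J4: C=32, d=25 → TARDY
  J5: C=42, d=41 → TARDY
  J6: C=49, d=10 → TARDY
  J7: C=58, d=16 → TARDY
  J8: C=67, d=31 → TARDY
Tardy jobs: J1, J3, J4, J5, J6, J7, J8
Count = 7


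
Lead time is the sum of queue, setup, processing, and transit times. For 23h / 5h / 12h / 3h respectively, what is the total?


Lead time = queue + setup + processing + transit
= 23 + 5 + 12 + 3
= 43 hours


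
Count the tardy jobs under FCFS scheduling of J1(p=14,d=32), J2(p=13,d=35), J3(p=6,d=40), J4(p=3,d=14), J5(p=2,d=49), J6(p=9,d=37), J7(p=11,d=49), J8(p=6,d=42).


Completion vs due date:
  J1: C=14, d=32 → on time
  J2: C=27, d=35 → on time
  J3: C=33, d=40 → on time
  J4: C=36, d=14 → TARDY
  J5: C=38, d=49 → on time
  J6: C=47, d=37 → TARDY
  J7: C=58, d=49 → TARDY
  J8: C=64, d=42 → TARDY
Tardy jobs: J4, J6, J7, J8
Count = 4


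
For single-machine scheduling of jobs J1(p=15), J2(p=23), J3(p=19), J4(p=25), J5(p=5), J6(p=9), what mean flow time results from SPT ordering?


SPT order: J5 → J6 → J1 → J3 → J2 → J4
Completion times:
  J5: C=5
  J6: C=14
  J1: C=29
  J3: C=48
  J2: C=71
  J4: C=96
Sum = 263, n = 6
Mean flow = 263/6
= 43.83


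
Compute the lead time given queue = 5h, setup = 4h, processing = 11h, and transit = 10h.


Lead time = queue + setup + processing + transit
= 5 + 4 + 11 + 10
= 30 hours


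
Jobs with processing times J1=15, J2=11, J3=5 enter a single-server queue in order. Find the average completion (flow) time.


Completion times:
  J1: completes at 15
  J2: completes at 26
  J3: completes at 31
Sum = 72
Average = 72/3
= 24.00


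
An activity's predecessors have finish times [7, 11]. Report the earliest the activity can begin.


ES = max of all predecessor completion times
Predecessors: [7, 11]
ES = max(7, 11)
= 11


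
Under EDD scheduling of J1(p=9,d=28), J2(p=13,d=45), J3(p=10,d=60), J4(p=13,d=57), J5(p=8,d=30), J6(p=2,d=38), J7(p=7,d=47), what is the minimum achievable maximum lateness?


EDD order: J1 → J5 → J6 → J2 → J7 → J4 → J3
Completion and lateness:
  J1: C=9, d=28, L=9-28=-19
  J5: C=17, d=30, L=17-30=-13
  J6: C=19, d=38, L=19-38=-19
  J2: C=32, d=45, L=32-45=-13
  J7: C=39, d=47, L=39-47=-8
  J4: C=52, d=57, L=52-57=-5
  J3: C=62, d=60, L=62-60=2
Lmax = max(-19, -13, -19, -13, -8, -5, 2)
= 2


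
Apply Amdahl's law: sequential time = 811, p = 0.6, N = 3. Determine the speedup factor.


Amdahl's law: T_p = T × ((1-p) + p/N)
= 811 × ((1-0.6) + 0.6/3)
= 811 × (0.40 + 0.2000)
= 811 × 0.6000
= 486.60
Speedup = 811/486.60
= 1.67×


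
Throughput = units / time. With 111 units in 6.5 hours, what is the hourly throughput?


Throughput = units / time
= 111 / 6.5
= 17.1 units/hour


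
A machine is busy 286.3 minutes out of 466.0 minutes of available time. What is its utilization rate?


Utilization = busy / total × 100
= 286.3 / 466.0 × 100
= 61.4%


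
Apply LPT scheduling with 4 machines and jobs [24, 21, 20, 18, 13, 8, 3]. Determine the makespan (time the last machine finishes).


Jobs (LPT sorted): [24, 21, 20, 18, 13, 8, 3]
Machines: 4
  J=24 → Machine 1 (load: 0+24=24)
  J=21 → Machine 2 (load: 0+21=21)
  J=20 → Machine 3 (load: 0+20=20)
  J=18 → Machine 4 (load: 0+18=18)
  J=13 → Machine 4 (load: 18+13=31)
  J=8 → Machine 3 (load: 20+8=28)
  J=3 → Machine 2 (load: 21+3=24)
Machine loads: [24, 24, 28, 31]
Makespan = max = 31 time units


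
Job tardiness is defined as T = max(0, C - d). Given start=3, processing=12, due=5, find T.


Completion = start + processing = 3 + 12 = 15
Tardiness = max(0, C - d) = max(0, 15 - 5)
= max(0, 10)
= 10


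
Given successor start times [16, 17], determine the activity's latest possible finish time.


LF = min of all successor start times
Successors start at: [16, 17]
LF = min(16, 17)
= 16


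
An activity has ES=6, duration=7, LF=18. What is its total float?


EF = ES + duration = 6 + 7 = 13
LS = LF - duration = 18 - 7 = 11
Total Float = LF - EF = 18 - 13
(or LS - ES = 11 - 6)
= 5


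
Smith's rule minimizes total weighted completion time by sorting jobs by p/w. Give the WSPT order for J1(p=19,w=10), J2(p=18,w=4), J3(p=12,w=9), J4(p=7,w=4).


WSPT (Smith's rule): sort by p/w ascending
  J3: p/w = 12/9 = 1.333
  J4: p/w = 7/4 = 1.750
  J1: p/w = 19/10 = 1.900
  J2: p/w = 18/4 = 4.500
Order: J3 → J4 → J1 → J2


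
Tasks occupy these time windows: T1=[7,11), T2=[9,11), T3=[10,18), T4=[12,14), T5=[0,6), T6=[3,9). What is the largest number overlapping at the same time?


Check each time point for overlaps:
  t=10: 3 tasks active (T1, T2, T3)
Max concurrent = 3


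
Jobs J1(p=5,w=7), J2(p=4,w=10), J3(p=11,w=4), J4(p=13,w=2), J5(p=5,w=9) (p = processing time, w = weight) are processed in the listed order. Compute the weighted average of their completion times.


Completion times:
  J1: C=5, w×C=7×5=35
  J2: C=9, w×C=10×9=90
  J3: C=20, w×C=4×20=80
  J4: C=33, w×C=2×33=66
  J5: C=38, w×C=9×38=342
Sum w×C = 613
Sum w = 32
Weighted avg = 613/32
= 19.16


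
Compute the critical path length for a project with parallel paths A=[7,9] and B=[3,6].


Path A: 7 + 9 = 16
Path B: 3 + 6 = 9
Critical path = longest = max(16, 9)
= 16 (Path A)


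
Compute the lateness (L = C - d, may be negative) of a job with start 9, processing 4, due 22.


Completion = 9 + 4 = 13
Lateness = C - d = 13 - 22
= -9


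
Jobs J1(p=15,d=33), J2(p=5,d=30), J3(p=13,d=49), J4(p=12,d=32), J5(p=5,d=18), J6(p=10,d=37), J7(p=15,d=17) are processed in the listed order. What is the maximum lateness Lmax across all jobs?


Lateness per job (L = C - d):
  J1: C=15, d=33, L=-18
  J2: C=20, d=30, L=-10
  J3: C=33, d=49, L=-16
  J4: C=45, d=32, L=13
  J5: C=50, d=18, L=32
  J6: C=60, d=37, L=23
  J7: C=75, d=17, L=58
Lmax = max(-18, -10, -16, 13, 32, 23, 58)
= 58


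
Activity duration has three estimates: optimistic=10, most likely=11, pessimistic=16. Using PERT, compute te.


te = (o + 4m + p) / 6
= (10 + 4×11 + 16) / 6
= (10 + 44 + 16) / 6
= 70 / 6
= 11.67


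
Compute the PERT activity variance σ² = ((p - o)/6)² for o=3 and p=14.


σ² = ((p - o) / 6)² = (p - o)² / 36
= (14 - 3)² / 36
= 11² / 36
= 121 / 36
= 3.3611


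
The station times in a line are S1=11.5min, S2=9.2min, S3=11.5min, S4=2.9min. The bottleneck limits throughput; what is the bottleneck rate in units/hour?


Bottleneck = longest station time
Station times: [11.5, 9.2, 11.5, 2.9]
Max = 11.5 min
Rate = 60 / 11.5
= 5.22 units/hour (bottleneck: 11.5min)


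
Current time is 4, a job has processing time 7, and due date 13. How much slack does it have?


Slack = due - current_time - processing
= 13 - 4 - 7
= 2


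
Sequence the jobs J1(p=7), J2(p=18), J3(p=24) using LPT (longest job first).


LPT: sort by longest processing time first
  J3: p=24
  J2: p=18
  J1: p=7
Order: J3 → J2 → J1


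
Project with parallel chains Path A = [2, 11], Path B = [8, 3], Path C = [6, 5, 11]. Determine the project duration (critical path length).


Path A: 2 + 11 = 13
Path B: 8 + 3 = 11
Path C: 6 + 5 + 11 = 22
Critical path = longest = max(13, 11, 22)
= 22 (Path C)


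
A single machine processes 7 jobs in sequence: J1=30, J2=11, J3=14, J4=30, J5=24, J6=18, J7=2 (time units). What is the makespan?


Sequential makespan: sum all processing times
= 30 + 11 + 14 + 30 + 24 + 18 + 2
= 129 time units


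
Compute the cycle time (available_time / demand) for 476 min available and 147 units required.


Cycle time = available time / demand
= 476 / 147
= 3.24 min/unit


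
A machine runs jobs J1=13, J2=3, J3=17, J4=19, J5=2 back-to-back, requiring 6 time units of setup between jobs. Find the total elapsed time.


Makespan = Σ processing + (n-1) × setup
= (13 + 3 + 17 + 19 + 2) + (5-1)×6
= 54 + 24
= 78 time units


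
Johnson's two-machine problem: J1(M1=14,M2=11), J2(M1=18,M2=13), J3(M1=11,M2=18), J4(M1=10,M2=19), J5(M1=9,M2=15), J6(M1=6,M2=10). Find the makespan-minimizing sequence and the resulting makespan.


Johnson's rule:
Group 1 (M1≤M2, sort by M1): ['J6', 'J5', 'J4', 'J3']
Group 2 (M1>M2, sort desc M2): ['J2', 'J1']
Sequence: J6 → J5 → J4 → J3 → J2 → J1
Makespan calculation:
  J6: M1 done=6, M2 done=16
  J5: M1 done=15, M2 done=31
  J4: M1 done=25, M2 done=50
  J3: M1 done=36, M2 done=68
  J2: M1 done=54, M2 done=81
  J1: M1 done=68, M2 done=92
= Sequence: J6 → J5 → J4 → J3 → J2 → J1, Makespan: 92


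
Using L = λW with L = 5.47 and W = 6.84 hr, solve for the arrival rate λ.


Little's law: L = λW → λ = L / W
= 5.47 / 6.84
= 0.80 per hour


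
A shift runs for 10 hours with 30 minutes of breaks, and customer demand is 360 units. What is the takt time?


Available = 10×60 - 30 = 570 min
Takt time = 570 / 360
= 1.58 min/unit


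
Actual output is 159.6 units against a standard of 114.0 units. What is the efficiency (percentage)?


Efficiency = (actual / standard) × 100
= (159.6 / 114.0) × 100
= 140.0%


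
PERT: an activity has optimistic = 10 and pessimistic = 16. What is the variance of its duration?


σ² = ((p - o) / 6)² = (p - o)² / 36
= (16 - 10)² / 36
= 6² / 36
= 36 / 36
= 1.0000


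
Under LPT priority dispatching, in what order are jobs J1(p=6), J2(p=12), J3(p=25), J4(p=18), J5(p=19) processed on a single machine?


LPT: sort by longest processing time first
  J3: p=25
  J5: p=19
  J4: p=18
  J2: p=12
  J1: p=6
Order: J3 → J5 → J4 → J2 → J1


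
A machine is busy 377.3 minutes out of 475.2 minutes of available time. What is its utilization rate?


Utilization = busy / total × 100
= 377.3 / 475.2 × 100
= 79.4%


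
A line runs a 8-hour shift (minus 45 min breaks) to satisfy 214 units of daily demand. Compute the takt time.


Available = 8×60 - 45 = 435 min
Takt time = 435 / 214
= 2.03 min/unit


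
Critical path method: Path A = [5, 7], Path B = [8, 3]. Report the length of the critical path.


Path A: 5 + 7 = 12
Path B: 8 + 3 = 11
Critical path = longest = max(12, 11)
= 12 (Path A)


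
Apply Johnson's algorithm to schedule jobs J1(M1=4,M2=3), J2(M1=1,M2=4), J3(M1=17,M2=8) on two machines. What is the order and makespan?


Johnson's rule:
Group 1 (M1≤M2, sort by M1): ['J2']
Group 2 (M1>M2, sort desc M2): ['J3', 'J1']
Sequence: J2 → J3 → J1
Makespan calculation:
  J2: M1 done=1, M2 done=5
  J3: M1 done=18, M2 done=26
  J1: M1 done=22, M2 done=29
= Sequence: J2 → J3 → J1, Makespan: 29


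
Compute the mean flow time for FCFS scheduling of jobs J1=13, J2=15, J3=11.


Completion times:
  J1: completes at 13
  J2: completes at 28
  J3: completes at 39
Sum = 80
Average = 80/3
= 26.67


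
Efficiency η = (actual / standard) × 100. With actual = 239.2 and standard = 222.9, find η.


Efficiency = (actual / standard) × 100
= (239.2 / 222.9) × 100
= 107.3%


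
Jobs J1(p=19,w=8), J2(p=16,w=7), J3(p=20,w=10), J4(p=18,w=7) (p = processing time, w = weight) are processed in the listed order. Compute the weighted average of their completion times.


Completion times:
  J1: C=19, w×C=8×19=152
  J2: C=35, w×C=7×35=245
  J3: C=55, w×C=10×55=550
  J4: C=73, w×C=7×73=511
Sum w×C = 1458
Sum w = 32
Weighted avg = 1458/32
= 45.56


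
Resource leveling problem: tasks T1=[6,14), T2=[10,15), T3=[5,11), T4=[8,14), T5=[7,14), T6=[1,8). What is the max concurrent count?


Check each time point for overlaps:
  t=10: 5 tasks active (T1, T2, T3, T4, T5)
Max concurrent = 5


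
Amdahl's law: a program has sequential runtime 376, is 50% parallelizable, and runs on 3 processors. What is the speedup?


Amdahl's law: T_p = T × ((1-p) + p/N)
= 376 × ((1-0.5) + 0.5/3)
= 376 × (0.50 + 0.1667)
= 376 × 0.6667
= 250.67
Speedup = 376/250.67
= 1.50×


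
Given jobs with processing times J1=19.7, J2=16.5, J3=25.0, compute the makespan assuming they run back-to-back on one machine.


Sequential makespan: sum all processing times
= 19.7 + 16.5 + 25.0
= 61.2 time units


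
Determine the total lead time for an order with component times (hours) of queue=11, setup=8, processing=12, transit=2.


Lead time = queue + setup + processing + transit
= 11 + 8 + 12 + 2
= 33 hours


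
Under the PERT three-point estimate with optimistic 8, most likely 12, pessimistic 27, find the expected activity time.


te = (o + 4m + p) / 6
= (8 + 4×12 + 27) / 6
= (8 + 48 + 27) / 6
= 83 / 6
= 13.83


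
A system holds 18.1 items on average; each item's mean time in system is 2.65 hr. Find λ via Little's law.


Little's law: L = λW → λ = L / W
= 18.1 / 2.65
= 6.83 per hour


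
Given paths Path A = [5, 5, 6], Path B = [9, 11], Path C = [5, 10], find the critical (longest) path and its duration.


Path A: 5 + 5 + 6 = 16
Path B: 9 + 11 = 20
Path C: 5 + 10 = 15
Critical path = longest = max(16, 20, 15)
= 20 (Path B)


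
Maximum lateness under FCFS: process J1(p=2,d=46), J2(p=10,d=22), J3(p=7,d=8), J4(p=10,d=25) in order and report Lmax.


Lateness per job (L = C - d):
  J1: C=2, d=46, L=-44
  J2: C=12, d=22, L=-10
  J3: C=19, d=8, L=11
  J4: C=29, d=25, L=4
Lmax = max(-44, -10, 11, 4)
= 11


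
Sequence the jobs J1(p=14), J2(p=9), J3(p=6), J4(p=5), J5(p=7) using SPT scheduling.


SPT: sort by shortest processing time
  J4: p=5
  J3: p=6
  J5: p=7
  J2: p=9
  J1: p=14
Order: J4 → J3 → J5 → J2 → J1


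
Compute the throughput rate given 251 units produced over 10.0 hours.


Throughput = units / time
= 251 / 10.0
= 25.1 units/hour


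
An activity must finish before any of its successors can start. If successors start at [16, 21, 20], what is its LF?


LF = min of all successor start times
Successors start at: [16, 21, 20]
LF = min(16, 21, 20)
= 16


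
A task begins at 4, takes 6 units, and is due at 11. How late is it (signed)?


Completion = 4 + 6 = 10
Lateness = C - d = 10 - 11
= -1


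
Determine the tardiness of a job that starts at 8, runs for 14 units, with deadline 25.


Completion = start + processing = 8 + 14 = 22
Tardiness = max(0, C - d) = max(0, 22 - 25)
= max(0, -3)
= 0


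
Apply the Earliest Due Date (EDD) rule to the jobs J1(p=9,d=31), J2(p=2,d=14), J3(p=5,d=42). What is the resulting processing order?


EDD: sort by earliest due date
  J2: d=14, p=2
  J1: d=31, p=9
  J3: d=42, p=5
Order: J2 → J1 → J3


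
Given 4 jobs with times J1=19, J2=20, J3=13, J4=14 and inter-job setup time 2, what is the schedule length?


Makespan = Σ processing + (n-1) × setup
= (19 + 20 + 13 + 14) + (4-1)×2
= 66 + 6
= 72 time units


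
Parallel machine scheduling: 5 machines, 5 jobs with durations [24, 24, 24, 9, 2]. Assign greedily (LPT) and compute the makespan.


Jobs (LPT sorted): [24, 24, 24, 9, 2]
Machines: 5
  J=24 → Machine 1 (load: 0+24=24)
  J=24 → Machine 2 (load: 0+24=24)
  J=24 → Machine 3 (load: 0+24=24)
  J=9 → Machine 4 (load: 0+9=9)
  J=2 → Machine 5 (load: 0+2=2)
Machine loads: [24, 24, 24, 9, 2]
Makespan = max = 24 time units


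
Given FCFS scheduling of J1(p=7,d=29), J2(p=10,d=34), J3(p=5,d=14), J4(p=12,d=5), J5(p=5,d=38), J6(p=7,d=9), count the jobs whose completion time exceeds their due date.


Completion vs due date:
  J1: C=7, d=29 → on time
  J2: C=17, d=34 → on time
  J3: C=22, d=14 → TARDY
  J4: C=34, d=5 → TARDY
  J5: C=39, d=38 → TARDY
  J6: C=46, d=9 → TARDY
Tardy jobs: J3, J4, J5, J6
Count = 4


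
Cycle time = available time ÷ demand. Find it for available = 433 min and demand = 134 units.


Cycle time = available time / demand
= 433 / 134
= 3.23 min/unit


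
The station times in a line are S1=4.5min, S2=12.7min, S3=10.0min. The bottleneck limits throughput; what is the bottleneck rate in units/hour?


Bottleneck = longest station time
Station times: [4.5, 12.7, 10.0]
Max = 12.7 min
Rate = 60 / 12.7
= 4.72 units/hour (bottleneck: 12.7min)


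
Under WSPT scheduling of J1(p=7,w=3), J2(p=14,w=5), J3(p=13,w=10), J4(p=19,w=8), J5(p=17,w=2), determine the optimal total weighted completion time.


WSPT order (by p/w): J3 → J1 → J4 → J2 → J5
  J3: C=13, w·C=10×13=130
  J1: C=20, w·C=3×20=60
  J4: C=39, w·C=8×39=312
  J2: C=53, w·C=5×53=265
  J5: C=70, w·C=2×70=140
Σ w·C = 907
= 907


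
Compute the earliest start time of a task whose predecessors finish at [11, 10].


ES = max of all predecessor completion times
Predecessors: [11, 10]
ES = max(11, 10)
= 11


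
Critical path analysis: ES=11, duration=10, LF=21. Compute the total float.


EF = ES + duration = 11 + 10 = 21
LS = LF - duration = 21 - 10 = 11
Total Float = LF - EF = 21 - 21
(or LS - ES = 11 - 11)
= 0


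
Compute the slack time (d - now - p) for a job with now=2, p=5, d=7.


Slack = due - current_time - processing
= 7 - 2 - 5
= 0


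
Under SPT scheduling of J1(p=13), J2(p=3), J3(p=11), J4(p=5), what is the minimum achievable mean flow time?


SPT order: J2 → J4 → J3 → J1
Completion times:
  J2: C=3
  J4: C=8
  J3: C=19
  J1: C=32
Sum = 62, n = 4
Mean flow = 62/4
= 15.50


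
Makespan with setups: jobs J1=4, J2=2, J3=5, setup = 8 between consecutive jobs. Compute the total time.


Makespan = Σ processing + (n-1) × setup
= (4 + 2 + 5) + (3-1)×8
= 11 + 16
= 27 time units


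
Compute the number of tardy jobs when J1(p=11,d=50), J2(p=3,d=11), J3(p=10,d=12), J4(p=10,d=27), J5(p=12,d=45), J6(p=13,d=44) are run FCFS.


Completion vs due date:
  J1: C=11, d=50 → on time
  J2: C=14, d=11 → TARDY
  J3: C=24, d=12 → TARDY
  J4: C=34, d=27 → TARDY
  J5: C=46, d=45 → TARDY
  J6: C=59, d=44 → TARDY
Tardy jobs: J2, J3, J4, J5, J6
Count = 5


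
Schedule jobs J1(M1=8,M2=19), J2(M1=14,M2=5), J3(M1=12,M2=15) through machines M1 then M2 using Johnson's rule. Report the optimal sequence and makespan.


Johnson's rule:
Group 1 (M1≤M2, sort by M1): ['J1', 'J3']
Group 2 (M1>M2, sort desc M2): ['J2']
Sequence: J1 → J3 → J2
Makespan calculation:
  J1: M1 done=8, M2 done=27
  J3: M1 done=20, M2 done=42
  J2: M1 done=34, M2 done=47
= Sequence: J1 → J3 → J2, Makespan: 47


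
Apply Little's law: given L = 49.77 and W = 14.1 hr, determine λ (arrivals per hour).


Little's law: L = λW → λ = L / W
= 49.77 / 14.1
= 3.53 per hour


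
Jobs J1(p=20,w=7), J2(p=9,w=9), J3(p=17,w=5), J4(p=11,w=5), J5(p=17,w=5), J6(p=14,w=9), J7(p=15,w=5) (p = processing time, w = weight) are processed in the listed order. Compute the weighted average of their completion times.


Completion times:
  J1: C=20, w×C=7×20=140
  J2: C=29, w×C=9×29=261
  J3: C=46, w×C=5×46=230
  J4: C=57, w×C=5×57=285
  J5: C=74, w×C=5×74=370
  J6: C=88, w×C=9×88=792
  J7: C=103, w×C=5×103=515
Sum w×C = 2593
Sum w = 45
Weighted avg = 2593/45
= 57.62


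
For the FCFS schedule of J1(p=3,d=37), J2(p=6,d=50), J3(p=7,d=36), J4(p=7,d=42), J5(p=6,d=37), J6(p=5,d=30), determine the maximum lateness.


Lateness per job (L = C - d):
  J1: C=3, d=37, L=-34
  J2: C=9, d=50, L=-41
  J3: C=16, d=36, L=-20
  J4: C=23, d=42, L=-19
  J5: C=29, d=37, L=-8
  J6: C=34, d=30, L=4
Lmax = max(-34, -41, -20, -19, -8, 4)
= 4


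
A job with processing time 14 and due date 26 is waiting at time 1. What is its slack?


Slack = due - current_time - processing
= 26 - 1 - 14
= 11


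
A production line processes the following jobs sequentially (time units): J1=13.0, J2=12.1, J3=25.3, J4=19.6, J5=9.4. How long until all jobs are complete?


Sequential makespan: sum all processing times
= 13.0 + 12.1 + 25.3 + 19.6 + 9.4
= 79.4 time units


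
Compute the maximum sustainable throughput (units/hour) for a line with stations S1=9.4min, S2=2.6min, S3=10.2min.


Bottleneck = longest station time
Station times: [9.4, 2.6, 10.2]
Max = 10.2 min
Rate = 60 / 10.2
= 5.88 units/hour (bottleneck: 10.2min)


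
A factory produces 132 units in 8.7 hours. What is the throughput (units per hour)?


Throughput = units / time
= 132 / 8.7
= 15.2 units/hour


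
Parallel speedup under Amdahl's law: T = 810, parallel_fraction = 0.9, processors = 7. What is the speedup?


Amdahl's law: T_p = T × ((1-p) + p/N)
= 810 × ((1-0.9) + 0.9/7)
= 810 × (0.10 + 0.1286)
= 810 × 0.2286
= 185.14
Speedup = 810/185.14
= 4.38×


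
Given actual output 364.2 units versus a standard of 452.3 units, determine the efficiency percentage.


Efficiency = (actual / standard) × 100
= (364.2 / 452.3) × 100
= 80.5%


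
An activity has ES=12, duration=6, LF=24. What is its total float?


EF = ES + duration = 12 + 6 = 18
LS = LF - duration = 24 - 6 = 18
Total Float = LF - EF = 24 - 18
(or LS - ES = 18 - 12)
= 6


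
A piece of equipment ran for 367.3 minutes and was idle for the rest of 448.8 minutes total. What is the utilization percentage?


Utilization = busy / total × 100
= 367.3 / 448.8 × 100
= 81.8%


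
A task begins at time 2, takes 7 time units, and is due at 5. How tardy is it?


Completion = start + processing = 2 + 7 = 9
Tardiness = max(0, C - d) = max(0, 9 - 5)
= max(0, 4)
= 4


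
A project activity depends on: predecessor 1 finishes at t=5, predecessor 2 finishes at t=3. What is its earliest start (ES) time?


ES = max of all predecessor completion times
Predecessors: [5, 3]
ES = max(5, 3)
= 5


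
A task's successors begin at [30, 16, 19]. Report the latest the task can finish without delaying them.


LF = min of all successor start times
Successors start at: [30, 16, 19]
LF = min(30, 16, 19)
= 16


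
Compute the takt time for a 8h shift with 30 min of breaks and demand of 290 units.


Available = 8×60 - 30 = 450 min
Takt time = 450 / 290
= 1.55 min/unit


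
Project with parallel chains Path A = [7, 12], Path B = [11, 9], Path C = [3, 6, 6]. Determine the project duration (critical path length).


Path A: 7 + 12 = 19
Path B: 11 + 9 = 20
Path C: 3 + 6 + 6 = 15
Critical path = longest = max(19, 20, 15)
= 20 (Path B)


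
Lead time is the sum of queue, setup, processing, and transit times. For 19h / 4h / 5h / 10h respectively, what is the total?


Lead time = queue + setup + processing + transit
= 19 + 4 + 5 + 10
= 38 hours


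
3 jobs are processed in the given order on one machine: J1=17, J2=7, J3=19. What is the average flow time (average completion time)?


Completion times:
  J1: completes at 17
  J2: completes at 24
  J3: completes at 43
Sum = 84
Average = 84/3
= 28.00


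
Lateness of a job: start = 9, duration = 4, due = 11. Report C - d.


Completion = 9 + 4 = 13
Lateness = C - d = 13 - 11
= 2


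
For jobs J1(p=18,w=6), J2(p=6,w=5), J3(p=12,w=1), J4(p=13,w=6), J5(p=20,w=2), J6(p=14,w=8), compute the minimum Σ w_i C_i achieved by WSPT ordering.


WSPT order (by p/w): J2 → J6 → J4 → J1 → J5 → J3
  J2: C=6, w·C=5×6=30
  J6: C=20, w·C=8×20=160
  J4: C=33, w·C=6×33=198
  J1: C=51, w·C=6×51=306
  J5: C=71, w·C=2×71=142
  J3: C=83, w·C=1×83=83
Σ w·C = 919
= 919


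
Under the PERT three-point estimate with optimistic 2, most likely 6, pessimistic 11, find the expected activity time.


te = (o + 4m + p) / 6
= (2 + 4×6 + 11) / 6
= (2 + 24 + 11) / 6
= 37 / 6
= 6.17


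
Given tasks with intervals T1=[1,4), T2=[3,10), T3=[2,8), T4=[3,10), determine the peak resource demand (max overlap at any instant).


Check each time point for overlaps:
  t=3: 4 tasks active (T1, T2, T3, T4)
Max concurrent = 4


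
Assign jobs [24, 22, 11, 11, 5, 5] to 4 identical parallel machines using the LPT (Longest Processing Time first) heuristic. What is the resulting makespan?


Jobs (LPT sorted): [24, 22, 11, 11, 5, 5]
Machines: 4
  J=24 → Machine 1 (load: 0+24=24)
  J=22 → Machine 2 (load: 0+22=22)
  J=11 → Machine 3 (load: 0+11=11)
  J=11 → Machine 4 (load: 0+11=11)
  J=5 → Machine 3 (load: 11+5=16)
  J=5 → Machine 4 (load: 11+5=16)
Machine loads: [24, 22, 16, 16]
Makespan = max = 24 time units


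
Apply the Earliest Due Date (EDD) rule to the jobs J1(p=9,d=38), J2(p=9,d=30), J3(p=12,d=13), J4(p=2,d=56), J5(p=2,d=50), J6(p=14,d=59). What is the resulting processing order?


EDD: sort by earliest due date
  J3: d=13, p=12
  J2: d=30, p=9
  J1: d=38, p=9
  J5: d=50, p=2
  J4: d=56, p=2
  J6: d=59, p=14
Order: J3 → J2 → J1 → J5 → J4 → J6


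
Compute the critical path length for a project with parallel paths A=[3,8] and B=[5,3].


Path A: 3 + 8 = 11
Path B: 5 + 3 = 8
Critical path = longest = max(11, 8)
= 11 (Path A)


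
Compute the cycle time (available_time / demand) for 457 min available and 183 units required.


Cycle time = available time / demand
= 457 / 183
= 2.50 min/unit


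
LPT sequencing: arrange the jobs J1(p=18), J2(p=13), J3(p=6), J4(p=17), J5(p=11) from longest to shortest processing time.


LPT: sort by longest processing time first
  J1: p=18
  J4: p=17
  J2: p=13
  J5: p=11
  J3: p=6
Order: J1 → J4 → J2 → J5 → J3


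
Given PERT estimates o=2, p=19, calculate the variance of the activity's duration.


σ² = ((p - o) / 6)² = (p - o)² / 36
= (19 - 2)² / 36
= 17² / 36
= 289 / 36
= 8.0278
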